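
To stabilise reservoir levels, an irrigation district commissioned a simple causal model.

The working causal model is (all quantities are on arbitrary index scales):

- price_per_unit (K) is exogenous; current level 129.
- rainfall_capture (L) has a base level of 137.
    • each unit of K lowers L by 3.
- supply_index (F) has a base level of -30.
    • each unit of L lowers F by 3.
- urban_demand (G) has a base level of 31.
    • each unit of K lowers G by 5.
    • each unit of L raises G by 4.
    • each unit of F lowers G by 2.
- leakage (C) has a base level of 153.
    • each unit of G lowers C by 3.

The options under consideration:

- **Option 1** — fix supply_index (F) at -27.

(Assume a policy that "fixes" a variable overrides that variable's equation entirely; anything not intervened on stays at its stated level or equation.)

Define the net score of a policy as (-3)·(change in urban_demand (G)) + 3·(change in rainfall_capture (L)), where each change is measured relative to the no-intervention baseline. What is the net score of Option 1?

Baseline:
  K = 129
  L = 137 − 3·129 = -250
  F = -30 − 3·(-250) = 720
  G = 31 − 5·129 + 4·(-250) − 2·720 = -3054
Option 1 (F := -27):
  K = 129
  L = 137 − 3·129 = -250
  F = -27
  G = 31 − 5·129 + 4·(-250) − 2·(-27) = -1560
ΔG = -1560 − (-3054) = 1494; ΔL = -250 − (-250) = 0
Score = (-3)·1494 + 3·0 = -4482

-4482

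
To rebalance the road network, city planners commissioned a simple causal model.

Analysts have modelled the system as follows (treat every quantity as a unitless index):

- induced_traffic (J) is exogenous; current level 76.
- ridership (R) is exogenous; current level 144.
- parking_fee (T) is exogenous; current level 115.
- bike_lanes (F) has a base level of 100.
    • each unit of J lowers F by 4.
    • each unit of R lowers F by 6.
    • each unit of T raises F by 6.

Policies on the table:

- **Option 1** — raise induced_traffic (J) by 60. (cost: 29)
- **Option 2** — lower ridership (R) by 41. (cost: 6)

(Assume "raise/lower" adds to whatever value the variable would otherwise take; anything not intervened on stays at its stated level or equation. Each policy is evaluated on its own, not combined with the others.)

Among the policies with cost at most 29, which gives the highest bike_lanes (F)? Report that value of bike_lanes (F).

-132

Option 1 (J + 60):
  J = 76 + 60 = 136
  R = 144
  T = 115
  F = 100 − 4·136 − 6·144 + 6·115 = -618
Option 2 (R − 41):
  J = 76
  R = 144 − 41 = 103
  T = 115
  F = 100 − 4·76 − 6·103 + 6·115 = -132
Comparing — Option 1: F=-618, Option 2: F=-132. Highest is -132 (Option 2).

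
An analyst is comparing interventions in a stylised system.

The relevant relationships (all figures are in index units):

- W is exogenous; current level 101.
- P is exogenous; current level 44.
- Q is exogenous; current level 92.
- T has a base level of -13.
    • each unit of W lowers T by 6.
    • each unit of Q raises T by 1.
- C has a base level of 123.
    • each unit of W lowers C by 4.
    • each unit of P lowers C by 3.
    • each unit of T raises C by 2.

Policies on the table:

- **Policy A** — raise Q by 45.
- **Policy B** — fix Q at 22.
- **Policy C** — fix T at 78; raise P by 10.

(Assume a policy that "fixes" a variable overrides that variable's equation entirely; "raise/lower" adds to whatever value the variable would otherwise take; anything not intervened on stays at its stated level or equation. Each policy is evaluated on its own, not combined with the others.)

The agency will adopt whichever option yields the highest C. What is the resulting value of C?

Policy A (Q + 45):
  W = 101
  P = 44
  Q = 92 + 45 = 137
  T = -13 − 6·101 + 137 = -482
  C = 123 − 4·101 − 3·44 + 2·(-482) = -1377
Policy B (Q := 22):
  W = 101
  P = 44
  Q = 22
  T = -13 − 6·101 + 22 = -597
  C = 123 − 4·101 − 3·44 + 2·(-597) = -1607
Policy C (T := 78, P + 10):
  W = 101
  P = 44 + 10 = 54
  Q = 92
  T = 78
  C = 123 − 4·101 − 3·54 + 2·78 = -287
Comparing — Policy A: C=-1377, Policy B: C=-1607, Policy C: C=-287. Highest is -287 (Policy C).

-287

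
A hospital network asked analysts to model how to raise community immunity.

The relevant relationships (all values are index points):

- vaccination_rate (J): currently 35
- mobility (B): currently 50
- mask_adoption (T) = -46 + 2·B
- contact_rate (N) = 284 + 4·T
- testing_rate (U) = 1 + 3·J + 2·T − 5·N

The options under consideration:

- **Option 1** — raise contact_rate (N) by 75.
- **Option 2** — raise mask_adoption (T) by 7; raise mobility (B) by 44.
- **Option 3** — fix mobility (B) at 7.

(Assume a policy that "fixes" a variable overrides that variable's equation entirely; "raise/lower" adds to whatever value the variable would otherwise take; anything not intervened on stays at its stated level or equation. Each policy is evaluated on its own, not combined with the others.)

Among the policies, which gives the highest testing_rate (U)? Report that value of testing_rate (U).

Option 1 (N + 75):
  J = 35
  B = 50
  T = -46 + 2·50 = 54
  N = 284 + 4·54 (+75 from intervention) = 575
  U = 1 + 3·35 + 2·54 − 5·575 = -2661
Option 2 (T + 7, B + 44):
  J = 35
  B = 50 + 44 = 94
  T = -46 + 2·94 (+7 from intervention) = 149
  N = 284 + 4·149 = 880
  U = 1 + 3·35 + 2·149 − 5·880 = -3996
Option 3 (B := 7):
  J = 35
  B = 7
  T = -46 + 2·7 = -32
  N = 284 + 4·(-32) = 156
  U = 1 + 3·35 + 2·(-32) − 5·156 = -738
Comparing — Option 1: U=-2661, Option 2: U=-3996, Option 3: U=-738. Highest is -738 (Option 3).

-738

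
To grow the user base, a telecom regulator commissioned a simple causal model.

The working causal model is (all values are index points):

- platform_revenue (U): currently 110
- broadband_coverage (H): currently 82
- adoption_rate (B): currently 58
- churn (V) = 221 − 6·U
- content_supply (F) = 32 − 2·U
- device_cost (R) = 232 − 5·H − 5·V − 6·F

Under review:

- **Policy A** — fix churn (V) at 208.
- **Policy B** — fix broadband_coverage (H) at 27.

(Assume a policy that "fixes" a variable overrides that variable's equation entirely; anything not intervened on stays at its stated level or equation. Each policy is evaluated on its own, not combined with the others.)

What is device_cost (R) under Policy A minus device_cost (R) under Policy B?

Policy A (V := 208):
  U = 110
  H = 82
  V = 208
  F = 32 − 2·110 = -188
  R = 232 − 5·82 − 5·208 − 6·(-188) = -90
Policy B (H := 27):
  U = 110
  H = 27
  V = 221 − 6·110 = -439
  F = 32 − 2·110 = -188
  R = 232 − 5·27 − 5·(-439) − 6·(-188) = 3420
R: -90 − 3420 = -3510

-3510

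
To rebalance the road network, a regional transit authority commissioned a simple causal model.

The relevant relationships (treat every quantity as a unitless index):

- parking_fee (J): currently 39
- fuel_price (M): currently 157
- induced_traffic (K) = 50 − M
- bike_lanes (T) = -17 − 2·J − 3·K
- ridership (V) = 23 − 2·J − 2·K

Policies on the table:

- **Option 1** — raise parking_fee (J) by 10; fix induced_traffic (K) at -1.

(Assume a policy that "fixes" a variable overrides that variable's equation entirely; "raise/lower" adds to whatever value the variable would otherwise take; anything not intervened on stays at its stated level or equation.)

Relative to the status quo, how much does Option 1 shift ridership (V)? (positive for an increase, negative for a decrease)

-232

Baseline:
  J = 39
  M = 157
  K = 50 − 157 = -107
  V = 23 − 2·39 − 2·(-107) = 159
Option 1 (J + 10, K := -1):
  J = 39 + 10 = 49
  M = 157
  K = -1
  V = 23 − 2·49 − 2·(-1) = -73
Change in V: -73 − 159 = -232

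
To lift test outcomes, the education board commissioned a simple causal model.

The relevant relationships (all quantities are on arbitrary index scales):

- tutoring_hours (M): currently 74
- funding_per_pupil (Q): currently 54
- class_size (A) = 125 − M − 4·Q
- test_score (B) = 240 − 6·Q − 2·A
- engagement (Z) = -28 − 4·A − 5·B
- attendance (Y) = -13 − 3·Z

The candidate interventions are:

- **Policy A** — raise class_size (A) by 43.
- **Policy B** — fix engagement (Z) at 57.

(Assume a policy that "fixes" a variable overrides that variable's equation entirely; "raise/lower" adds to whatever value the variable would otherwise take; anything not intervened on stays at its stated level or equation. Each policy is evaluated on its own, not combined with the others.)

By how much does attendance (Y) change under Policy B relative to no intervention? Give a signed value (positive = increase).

Baseline:
  M = 74
  Q = 54
  A = 125 − 74 − 4·54 = -165
  B = 240 − 6·54 − 2·(-165) = 246
  Z = -28 − 4·(-165) − 5·246 = -598
  Y = -13 − 3·(-598) = 1781
Policy B (Z := 57):
  M = 74
  Q = 54
  A = 125 − 74 − 4·54 = -165
  B = 240 − 6·54 − 2·(-165) = 246
  Z = 57
  Y = -13 − 3·57 = -184
Change in Y: -184 − 1781 = -1965

-1965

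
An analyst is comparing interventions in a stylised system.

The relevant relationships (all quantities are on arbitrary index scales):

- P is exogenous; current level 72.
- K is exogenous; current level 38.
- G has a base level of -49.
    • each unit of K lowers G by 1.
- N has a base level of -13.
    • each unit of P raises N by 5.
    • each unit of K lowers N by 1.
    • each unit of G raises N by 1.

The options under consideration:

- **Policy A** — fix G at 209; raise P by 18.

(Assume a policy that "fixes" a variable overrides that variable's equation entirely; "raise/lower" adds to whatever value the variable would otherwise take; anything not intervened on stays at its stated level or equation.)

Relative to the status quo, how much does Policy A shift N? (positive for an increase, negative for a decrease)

386

Baseline:
  P = 72
  K = 38
  G = -49 − 38 = -87
  N = -13 + 5·72 − 38 + (-87) = 222
Policy A (G := 209, P + 18):
  P = 72 + 18 = 90
  K = 38
  G = 209
  N = -13 + 5·90 − 38 + 209 = 608
Change in N: 608 − 222 = 386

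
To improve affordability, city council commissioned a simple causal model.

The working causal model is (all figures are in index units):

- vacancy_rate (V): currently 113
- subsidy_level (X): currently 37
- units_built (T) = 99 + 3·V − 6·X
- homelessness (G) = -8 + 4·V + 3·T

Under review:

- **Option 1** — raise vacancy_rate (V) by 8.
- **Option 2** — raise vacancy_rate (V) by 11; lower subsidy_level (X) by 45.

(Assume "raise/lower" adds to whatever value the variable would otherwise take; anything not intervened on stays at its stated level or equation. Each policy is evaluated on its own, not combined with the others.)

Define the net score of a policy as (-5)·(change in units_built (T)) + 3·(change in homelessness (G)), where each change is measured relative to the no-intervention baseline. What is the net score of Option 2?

1344

Baseline:
  V = 113
  X = 37
  T = 99 + 3·113 − 6·37 = 216
  G = -8 + 4·113 + 3·216 = 1092
Option 2 (V + 11, X − 45):
  V = 113 + 11 = 124
  X = 37 − 45 = -8
  T = 99 + 3·124 − 6·(-8) = 519
  G = -8 + 4·124 + 3·519 = 2045
ΔT = 519 − 216 = 303; ΔG = 2045 − 1092 = 953
Score = (-5)·303 + 3·953 = 1344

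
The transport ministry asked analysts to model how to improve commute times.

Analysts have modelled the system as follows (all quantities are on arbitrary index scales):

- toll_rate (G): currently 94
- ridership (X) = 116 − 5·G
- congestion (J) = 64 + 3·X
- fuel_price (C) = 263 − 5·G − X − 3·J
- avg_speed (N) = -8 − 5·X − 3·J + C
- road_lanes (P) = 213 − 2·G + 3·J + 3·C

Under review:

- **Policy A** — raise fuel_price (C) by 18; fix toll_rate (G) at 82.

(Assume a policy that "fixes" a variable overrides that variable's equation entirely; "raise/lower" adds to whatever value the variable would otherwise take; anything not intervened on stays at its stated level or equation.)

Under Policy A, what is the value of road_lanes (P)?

Policy A (C + 18, G := 82):
  G = 82
  X = 116 − 5·82 = -294
  J = 64 + 3·(-294) = -818
  C = 263 − 5·82 − (-294) − 3·(-818) (+18 from intervention) = 2619
  P = 213 − 2·82 + 3·(-818) + 3·2619 = 5452

5452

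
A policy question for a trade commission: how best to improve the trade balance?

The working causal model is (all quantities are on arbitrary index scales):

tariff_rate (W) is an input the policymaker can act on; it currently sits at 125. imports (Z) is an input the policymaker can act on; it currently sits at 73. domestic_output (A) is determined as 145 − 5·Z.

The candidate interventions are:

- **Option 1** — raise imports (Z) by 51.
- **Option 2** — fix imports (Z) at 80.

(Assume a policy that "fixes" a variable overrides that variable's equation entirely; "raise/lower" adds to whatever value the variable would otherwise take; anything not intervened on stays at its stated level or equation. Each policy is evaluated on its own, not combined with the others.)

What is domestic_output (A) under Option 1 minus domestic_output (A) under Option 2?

-220

Option 1 (Z + 51):
  Z = 73 + 51 = 124
  A = 145 − 5·124 = -475
Option 2 (Z := 80):
  Z = 80
  A = 145 − 5·80 = -255
A: -475 − (-255) = -220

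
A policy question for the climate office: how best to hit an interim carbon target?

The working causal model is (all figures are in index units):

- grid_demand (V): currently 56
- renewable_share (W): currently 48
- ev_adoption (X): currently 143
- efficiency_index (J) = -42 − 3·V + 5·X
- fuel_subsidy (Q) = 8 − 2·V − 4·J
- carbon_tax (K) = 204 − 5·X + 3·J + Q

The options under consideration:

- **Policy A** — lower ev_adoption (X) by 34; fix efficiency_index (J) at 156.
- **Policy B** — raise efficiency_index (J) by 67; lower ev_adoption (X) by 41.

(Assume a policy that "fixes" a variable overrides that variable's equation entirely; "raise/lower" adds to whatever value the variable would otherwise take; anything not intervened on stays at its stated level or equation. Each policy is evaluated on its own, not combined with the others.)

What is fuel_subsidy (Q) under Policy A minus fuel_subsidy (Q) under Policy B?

844

Policy A (X − 34, J := 156):
  V = 56
  X = 143 − 34 = 109
  J = 156
  Q = 8 − 2·56 − 4·156 = -728
Policy B (J + 67, X − 41):
  V = 56
  X = 143 − 41 = 102
  J = -42 − 3·56 + 5·102 (+67 from intervention) = 367
  Q = 8 − 2·56 − 4·367 = -1572
Q: -728 − (-1572) = 844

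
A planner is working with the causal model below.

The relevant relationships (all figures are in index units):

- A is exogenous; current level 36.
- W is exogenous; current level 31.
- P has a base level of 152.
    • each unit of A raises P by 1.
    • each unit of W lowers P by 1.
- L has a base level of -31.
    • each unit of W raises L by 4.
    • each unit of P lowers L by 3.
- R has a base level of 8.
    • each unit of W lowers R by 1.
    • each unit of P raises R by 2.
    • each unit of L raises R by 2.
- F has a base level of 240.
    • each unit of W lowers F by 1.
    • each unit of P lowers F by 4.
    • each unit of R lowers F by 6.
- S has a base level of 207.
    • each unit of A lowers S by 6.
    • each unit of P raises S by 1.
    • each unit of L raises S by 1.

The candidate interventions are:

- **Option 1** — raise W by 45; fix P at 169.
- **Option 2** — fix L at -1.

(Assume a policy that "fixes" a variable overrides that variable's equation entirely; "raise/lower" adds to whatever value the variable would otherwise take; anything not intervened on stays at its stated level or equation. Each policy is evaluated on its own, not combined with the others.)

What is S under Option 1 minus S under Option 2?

-221

Option 1 (W + 45, P := 169):
  A = 36
  W = 31 + 45 = 76
  P = 169
  L = -31 + 4·76 − 3·169 = -234
  S = 207 − 6·36 + 169 + (-234) = -74
Option 2 (L := -1):
  A = 36
  W = 31
  P = 152 + 36 − 31 = 157
  L = -1
  S = 207 − 6·36 + 157 + (-1) = 147
S: -74 − 147 = -221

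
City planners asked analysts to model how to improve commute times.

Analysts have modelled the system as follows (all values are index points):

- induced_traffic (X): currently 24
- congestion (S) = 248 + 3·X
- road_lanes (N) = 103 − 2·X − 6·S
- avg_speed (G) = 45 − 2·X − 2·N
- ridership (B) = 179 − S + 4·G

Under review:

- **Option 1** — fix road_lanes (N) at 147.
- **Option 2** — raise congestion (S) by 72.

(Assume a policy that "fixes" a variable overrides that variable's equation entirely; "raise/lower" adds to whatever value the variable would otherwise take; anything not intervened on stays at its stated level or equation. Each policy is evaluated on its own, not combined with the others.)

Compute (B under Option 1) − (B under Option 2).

-19480

Option 1 (N := 147):
  X = 24
  S = 248 + 3·24 = 320
  N = 147
  G = 45 − 2·24 − 2·147 = -297
  B = 179 − 320 + 4·(-297) = -1329
Option 2 (S + 72):
  X = 24
  S = 248 + 3·24 (+72 from intervention) = 392
  N = 103 − 2·24 − 6·392 = -2297
  G = 45 − 2·24 − 2·(-2297) = 4591
  B = 179 − 392 + 4·4591 = 18151
B: -1329 − 18151 = -19480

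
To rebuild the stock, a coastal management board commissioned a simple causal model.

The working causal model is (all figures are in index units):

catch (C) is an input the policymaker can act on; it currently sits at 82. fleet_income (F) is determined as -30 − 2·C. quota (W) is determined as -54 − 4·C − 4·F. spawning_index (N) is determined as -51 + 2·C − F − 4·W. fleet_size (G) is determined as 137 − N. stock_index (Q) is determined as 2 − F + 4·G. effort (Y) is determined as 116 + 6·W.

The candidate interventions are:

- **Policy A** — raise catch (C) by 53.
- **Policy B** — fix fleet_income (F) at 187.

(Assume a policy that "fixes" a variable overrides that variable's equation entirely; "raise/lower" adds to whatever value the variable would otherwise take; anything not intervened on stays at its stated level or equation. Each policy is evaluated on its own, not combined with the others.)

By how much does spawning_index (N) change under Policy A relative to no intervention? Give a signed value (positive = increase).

-636

Baseline:
  C = 82
  F = -30 − 2·82 = -194
  W = -54 − 4·82 − 4·(-194) = 394
  N = -51 + 2·82 − (-194) − 4·394 = -1269
Policy A (C + 53):
  C = 82 + 53 = 135
  F = -30 − 2·135 = -300
  W = -54 − 4·135 − 4·(-300) = 606
  N = -51 + 2·135 − (-300) − 4·606 = -1905
Change in N: -1905 − (-1269) = -636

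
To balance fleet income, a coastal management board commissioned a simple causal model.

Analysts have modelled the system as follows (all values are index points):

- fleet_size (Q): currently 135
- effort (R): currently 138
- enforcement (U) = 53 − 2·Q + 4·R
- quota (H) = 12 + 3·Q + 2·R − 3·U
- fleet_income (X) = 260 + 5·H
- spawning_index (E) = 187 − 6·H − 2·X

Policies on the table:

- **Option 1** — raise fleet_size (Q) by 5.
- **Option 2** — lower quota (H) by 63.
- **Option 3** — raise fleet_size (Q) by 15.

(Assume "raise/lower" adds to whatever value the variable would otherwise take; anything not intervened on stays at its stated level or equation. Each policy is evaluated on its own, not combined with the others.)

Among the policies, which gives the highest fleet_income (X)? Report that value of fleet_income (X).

Option 1 (Q + 5):
  Q = 135 + 5 = 140
  R = 138
  U = 53 − 2·140 + 4·138 = 325
  H = 12 + 3·140 + 2·138 − 3·325 = -267
  X = 260 + 5·(-267) = -1075
Option 2 (H − 63):
  Q = 135
  R = 138
  U = 53 − 2·135 + 4·138 = 335
  H = 12 + 3·135 + 2·138 − 3·335 (−63 from intervention) = -375
  X = 260 + 5·(-375) = -1615
Option 3 (Q + 15):
  Q = 135 + 15 = 150
  R = 138
  U = 53 − 2·150 + 4·138 = 305
  H = 12 + 3·150 + 2·138 − 3·305 = -177
  X = 260 + 5·(-177) = -625
Comparing — Option 1: X=-1075, Option 2: X=-1615, Option 3: X=-625. Highest is -625 (Option 3).

-625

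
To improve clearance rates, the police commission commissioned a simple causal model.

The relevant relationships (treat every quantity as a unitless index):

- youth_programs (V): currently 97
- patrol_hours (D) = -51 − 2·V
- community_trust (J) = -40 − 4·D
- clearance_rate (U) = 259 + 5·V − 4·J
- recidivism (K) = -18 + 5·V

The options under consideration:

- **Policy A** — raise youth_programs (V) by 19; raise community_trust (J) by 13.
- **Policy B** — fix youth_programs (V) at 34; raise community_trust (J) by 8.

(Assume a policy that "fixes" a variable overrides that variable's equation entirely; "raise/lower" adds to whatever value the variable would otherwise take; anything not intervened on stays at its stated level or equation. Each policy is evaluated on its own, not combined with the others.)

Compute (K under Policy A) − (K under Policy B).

Policy A (V + 19, J + 13):
  V = 97 + 19 = 116
  K = -18 + 5·116 = 562
Policy B (V := 34, J + 8):
  V = 34
  K = -18 + 5·34 = 152
K: 562 − 152 = 410

410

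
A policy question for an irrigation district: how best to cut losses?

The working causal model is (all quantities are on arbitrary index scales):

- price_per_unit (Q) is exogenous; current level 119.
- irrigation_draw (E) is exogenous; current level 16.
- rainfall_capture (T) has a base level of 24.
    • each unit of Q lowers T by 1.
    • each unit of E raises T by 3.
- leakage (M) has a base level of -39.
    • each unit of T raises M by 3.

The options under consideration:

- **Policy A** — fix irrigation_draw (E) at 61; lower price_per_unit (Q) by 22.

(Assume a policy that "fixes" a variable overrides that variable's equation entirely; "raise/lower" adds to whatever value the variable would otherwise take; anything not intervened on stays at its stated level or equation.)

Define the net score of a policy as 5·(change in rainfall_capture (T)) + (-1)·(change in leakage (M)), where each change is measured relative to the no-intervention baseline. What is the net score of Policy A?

314

Baseline:
  Q = 119
  E = 16
  T = 24 − 119 + 3·16 = -47
  M = -39 + 3·(-47) = -180
Policy A (E := 61, Q − 22):
  Q = 119 − 22 = 97
  E = 61
  T = 24 − 97 + 3·61 = 110
  M = -39 + 3·110 = 291
ΔT = 110 − (-47) = 157; ΔM = 291 − (-180) = 471
Score = 5·157 + (-1)·471 = 314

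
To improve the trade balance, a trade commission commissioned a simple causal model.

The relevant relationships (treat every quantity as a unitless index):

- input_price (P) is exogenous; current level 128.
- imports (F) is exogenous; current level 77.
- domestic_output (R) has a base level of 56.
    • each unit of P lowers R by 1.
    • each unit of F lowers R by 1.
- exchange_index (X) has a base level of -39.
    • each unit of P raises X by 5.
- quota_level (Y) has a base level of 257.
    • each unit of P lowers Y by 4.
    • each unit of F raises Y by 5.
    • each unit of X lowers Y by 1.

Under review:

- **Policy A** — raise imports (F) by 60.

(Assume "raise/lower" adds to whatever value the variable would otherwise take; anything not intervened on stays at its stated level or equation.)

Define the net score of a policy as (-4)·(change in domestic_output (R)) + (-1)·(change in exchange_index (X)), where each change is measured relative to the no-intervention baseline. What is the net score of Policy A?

Baseline:
  P = 128
  F = 77
  R = 56 − 128 − 77 = -149
  X = -39 + 5·128 = 601
Policy A (F + 60):
  P = 128
  F = 77 + 60 = 137
  R = 56 − 128 − 137 = -209
  X = -39 + 5·128 = 601
ΔR = -209 − (-149) = -60; ΔX = 601 − 601 = 0
Score = (-4)·(-60) + (-1)·0 = 240

240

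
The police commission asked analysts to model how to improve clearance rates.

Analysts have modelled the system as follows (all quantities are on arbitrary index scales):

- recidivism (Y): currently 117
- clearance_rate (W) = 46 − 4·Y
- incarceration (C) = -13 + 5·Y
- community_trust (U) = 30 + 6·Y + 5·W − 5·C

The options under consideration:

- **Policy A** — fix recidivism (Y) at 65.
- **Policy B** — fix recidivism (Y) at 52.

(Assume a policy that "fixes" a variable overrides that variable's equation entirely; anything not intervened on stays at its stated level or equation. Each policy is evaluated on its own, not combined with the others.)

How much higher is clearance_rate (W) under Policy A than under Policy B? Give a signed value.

Policy A (Y := 65):
  Y = 65
  W = 46 − 4·65 = -214
Policy B (Y := 52):
  Y = 52
  W = 46 − 4·52 = -162
W: -214 − (-162) = -52

-52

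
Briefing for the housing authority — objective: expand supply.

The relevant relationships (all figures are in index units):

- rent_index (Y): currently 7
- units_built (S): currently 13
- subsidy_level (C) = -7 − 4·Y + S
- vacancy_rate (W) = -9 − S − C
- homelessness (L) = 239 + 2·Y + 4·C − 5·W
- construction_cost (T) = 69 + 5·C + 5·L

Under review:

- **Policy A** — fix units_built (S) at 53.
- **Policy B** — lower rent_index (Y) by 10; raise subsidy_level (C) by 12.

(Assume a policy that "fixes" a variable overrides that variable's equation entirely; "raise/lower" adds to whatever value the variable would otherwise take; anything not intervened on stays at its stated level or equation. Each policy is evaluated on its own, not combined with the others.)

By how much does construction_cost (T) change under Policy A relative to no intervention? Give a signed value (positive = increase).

3000

Baseline:
  Y = 7
  S = 13
  C = -7 − 4·7 + 13 = -22
  W = -9 − 13 − (-22) = 0
  L = 239 + 2·7 + 4·(-22) − 5·0 = 165
  T = 69 + 5·(-22) + 5·165 = 784
Policy A (S := 53):
  Y = 7
  S = 53
  C = -7 − 4·7 + 53 = 18
  W = -9 − 53 − 18 = -80
  L = 239 + 2·7 + 4·18 − 5·(-80) = 725
  T = 69 + 5·18 + 5·725 = 3784
Change in T: 3784 − 784 = 3000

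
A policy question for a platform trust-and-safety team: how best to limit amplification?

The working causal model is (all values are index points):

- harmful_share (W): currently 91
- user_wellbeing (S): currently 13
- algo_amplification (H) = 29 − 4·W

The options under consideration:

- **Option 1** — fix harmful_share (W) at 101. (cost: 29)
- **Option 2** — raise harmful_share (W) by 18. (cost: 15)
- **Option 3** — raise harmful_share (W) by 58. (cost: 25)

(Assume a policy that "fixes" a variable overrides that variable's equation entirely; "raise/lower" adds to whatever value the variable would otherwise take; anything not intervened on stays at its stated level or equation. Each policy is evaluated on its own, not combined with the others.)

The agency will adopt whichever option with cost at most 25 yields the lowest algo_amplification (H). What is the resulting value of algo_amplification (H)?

Option 2 (W + 18):
  W = 91 + 18 = 109
  H = 29 − 4·109 = -407
Option 3 (W + 58):
  W = 91 + 58 = 149
  H = 29 − 4·149 = -567
Comparing — Option 2: H=-407, Option 3: H=-567. Lowest is -567 (Option 3).

-567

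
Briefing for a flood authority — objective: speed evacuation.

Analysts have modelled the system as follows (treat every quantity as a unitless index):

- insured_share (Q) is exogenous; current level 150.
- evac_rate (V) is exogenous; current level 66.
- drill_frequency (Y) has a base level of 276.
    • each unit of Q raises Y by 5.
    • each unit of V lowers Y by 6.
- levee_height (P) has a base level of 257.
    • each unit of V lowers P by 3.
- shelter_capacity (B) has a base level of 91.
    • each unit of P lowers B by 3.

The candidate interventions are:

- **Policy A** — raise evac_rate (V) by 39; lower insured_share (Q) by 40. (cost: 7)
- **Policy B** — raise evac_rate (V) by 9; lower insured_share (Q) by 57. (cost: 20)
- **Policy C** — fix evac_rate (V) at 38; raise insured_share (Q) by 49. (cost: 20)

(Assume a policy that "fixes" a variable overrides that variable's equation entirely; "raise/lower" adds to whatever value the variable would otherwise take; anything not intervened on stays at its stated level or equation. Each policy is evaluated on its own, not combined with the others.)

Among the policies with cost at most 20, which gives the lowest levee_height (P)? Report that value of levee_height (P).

-58

Policy A (V + 39, Q − 40):
  V = 66 + 39 = 105
  P = 257 − 3·105 = -58
Policy B (V + 9, Q − 57):
  V = 66 + 9 = 75
  P = 257 − 3·75 = 32
Policy C (V := 38, Q + 49):
  V = 38
  P = 257 − 3·38 = 143
Comparing — Policy A: P=-58, Policy B: P=32, Policy C: P=143. Lowest is -58 (Policy A).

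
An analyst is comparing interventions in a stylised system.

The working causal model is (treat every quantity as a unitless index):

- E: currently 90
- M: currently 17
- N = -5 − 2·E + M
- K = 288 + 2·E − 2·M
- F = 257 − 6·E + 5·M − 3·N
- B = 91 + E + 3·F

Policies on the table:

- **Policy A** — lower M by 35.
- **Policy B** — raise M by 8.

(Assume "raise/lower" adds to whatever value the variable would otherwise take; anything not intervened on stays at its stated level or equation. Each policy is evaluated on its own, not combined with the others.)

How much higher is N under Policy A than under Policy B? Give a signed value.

-43

Policy A (M − 35):
  E = 90
  M = 17 − 35 = -18
  N = -5 − 2·90 + (-18) = -203
Policy B (M + 8):
  E = 90
  M = 17 + 8 = 25
  N = -5 − 2·90 + 25 = -160
N: -203 − (-160) = -43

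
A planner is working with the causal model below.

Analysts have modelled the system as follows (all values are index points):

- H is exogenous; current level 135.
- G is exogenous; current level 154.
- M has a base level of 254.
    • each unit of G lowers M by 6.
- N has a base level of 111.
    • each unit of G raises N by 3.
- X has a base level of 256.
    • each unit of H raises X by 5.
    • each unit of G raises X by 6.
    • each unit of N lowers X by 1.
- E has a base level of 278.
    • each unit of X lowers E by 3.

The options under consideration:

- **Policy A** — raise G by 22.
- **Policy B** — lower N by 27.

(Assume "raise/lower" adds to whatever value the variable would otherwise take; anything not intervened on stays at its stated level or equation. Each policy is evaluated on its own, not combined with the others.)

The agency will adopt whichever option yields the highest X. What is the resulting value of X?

Policy A (G + 22):
  H = 135
  G = 154 + 22 = 176
  N = 111 + 3·176 = 639
  X = 256 + 5·135 + 6·176 − 639 = 1348
Policy B (N − 27):
  H = 135
  G = 154
  N = 111 + 3·154 (−27 from intervention) = 546
  X = 256 + 5·135 + 6·154 − 546 = 1309
Comparing — Policy A: X=1348, Policy B: X=1309. Highest is 1348 (Policy A).

1348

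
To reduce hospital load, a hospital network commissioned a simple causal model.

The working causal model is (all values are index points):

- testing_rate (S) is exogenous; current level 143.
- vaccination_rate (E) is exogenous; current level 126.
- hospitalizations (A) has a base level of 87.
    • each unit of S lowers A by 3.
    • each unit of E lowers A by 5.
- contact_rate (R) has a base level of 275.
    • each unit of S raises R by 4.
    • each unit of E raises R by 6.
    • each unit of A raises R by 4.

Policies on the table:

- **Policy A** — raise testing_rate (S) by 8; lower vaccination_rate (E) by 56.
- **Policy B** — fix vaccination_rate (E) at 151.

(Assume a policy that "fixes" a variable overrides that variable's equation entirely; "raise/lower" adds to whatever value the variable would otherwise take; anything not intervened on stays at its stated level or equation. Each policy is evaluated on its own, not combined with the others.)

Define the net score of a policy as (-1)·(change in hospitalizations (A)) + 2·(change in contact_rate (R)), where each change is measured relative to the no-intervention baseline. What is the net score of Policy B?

-575

Baseline:
  S = 143
  E = 126
  A = 87 − 3·143 − 5·126 = -972
  R = 275 + 4·143 + 6·126 + 4·(-972) = -2285
Policy B (E := 151):
  S = 143
  E = 151
  A = 87 − 3·143 − 5·151 = -1097
  R = 275 + 4·143 + 6·151 + 4·(-1097) = -2635
ΔA = -1097 − (-972) = -125; ΔR = -2635 − (-2285) = -350
Score = (-1)·(-125) + 2·(-350) = -575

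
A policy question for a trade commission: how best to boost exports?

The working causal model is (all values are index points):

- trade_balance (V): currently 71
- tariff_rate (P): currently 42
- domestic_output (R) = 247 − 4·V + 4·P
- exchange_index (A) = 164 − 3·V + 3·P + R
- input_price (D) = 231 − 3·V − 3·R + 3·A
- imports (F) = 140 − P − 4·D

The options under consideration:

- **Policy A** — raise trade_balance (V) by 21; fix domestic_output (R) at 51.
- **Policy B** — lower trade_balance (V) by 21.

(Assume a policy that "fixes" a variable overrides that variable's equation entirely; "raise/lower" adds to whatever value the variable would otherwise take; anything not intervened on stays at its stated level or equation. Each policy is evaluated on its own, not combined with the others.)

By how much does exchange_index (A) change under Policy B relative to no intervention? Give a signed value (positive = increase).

147

Baseline:
  V = 71
  P = 42
  R = 247 − 4·71 + 4·42 = 131
  A = 164 − 3·71 + 3·42 + 131 = 208
Policy B (V − 21):
  V = 71 − 21 = 50
  P = 42
  R = 247 − 4·50 + 4·42 = 215
  A = 164 − 3·50 + 3·42 + 215 = 355
Change in A: 355 − 208 = 147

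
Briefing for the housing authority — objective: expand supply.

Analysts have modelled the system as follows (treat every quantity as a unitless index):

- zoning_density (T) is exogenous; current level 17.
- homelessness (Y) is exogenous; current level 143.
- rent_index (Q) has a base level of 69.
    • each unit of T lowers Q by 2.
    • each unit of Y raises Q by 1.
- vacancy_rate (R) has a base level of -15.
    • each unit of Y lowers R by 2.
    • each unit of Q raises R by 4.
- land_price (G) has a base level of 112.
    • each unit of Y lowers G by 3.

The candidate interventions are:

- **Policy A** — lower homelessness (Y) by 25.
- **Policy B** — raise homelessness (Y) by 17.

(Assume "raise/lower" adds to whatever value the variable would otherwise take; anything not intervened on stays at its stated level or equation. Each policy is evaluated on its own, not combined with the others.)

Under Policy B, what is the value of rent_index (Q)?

Policy B (Y + 17):
  T = 17
  Y = 143 + 17 = 160
  Q = 69 − 2·17 + 160 = 195

195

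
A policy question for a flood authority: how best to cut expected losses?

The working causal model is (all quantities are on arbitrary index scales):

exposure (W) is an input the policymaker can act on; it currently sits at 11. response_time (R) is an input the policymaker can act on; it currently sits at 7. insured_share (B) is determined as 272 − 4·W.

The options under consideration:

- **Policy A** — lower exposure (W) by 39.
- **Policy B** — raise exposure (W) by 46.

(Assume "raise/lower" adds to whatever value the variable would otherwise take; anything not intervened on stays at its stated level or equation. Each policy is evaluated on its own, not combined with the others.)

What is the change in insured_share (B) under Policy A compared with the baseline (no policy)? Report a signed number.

156

Baseline:
  W = 11
  B = 272 − 4·11 = 228
Policy A (W − 39):
  W = 11 − 39 = -28
  B = 272 − 4·(-28) = 384
Change in B: 384 − 228 = 156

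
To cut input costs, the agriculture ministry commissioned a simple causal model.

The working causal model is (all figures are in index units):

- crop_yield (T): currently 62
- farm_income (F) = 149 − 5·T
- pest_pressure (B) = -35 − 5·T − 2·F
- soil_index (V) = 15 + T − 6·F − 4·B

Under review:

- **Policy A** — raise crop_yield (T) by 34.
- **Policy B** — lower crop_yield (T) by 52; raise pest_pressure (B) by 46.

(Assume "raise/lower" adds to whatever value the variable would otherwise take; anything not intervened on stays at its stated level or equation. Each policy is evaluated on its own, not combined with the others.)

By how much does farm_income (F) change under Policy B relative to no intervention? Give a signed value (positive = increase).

260

Baseline:
  T = 62
  F = 149 − 5·62 = -161
Policy B (T − 52, B + 46):
  T = 62 − 52 = 10
  F = 149 − 5·10 = 99
Change in F: 99 − (-161) = 260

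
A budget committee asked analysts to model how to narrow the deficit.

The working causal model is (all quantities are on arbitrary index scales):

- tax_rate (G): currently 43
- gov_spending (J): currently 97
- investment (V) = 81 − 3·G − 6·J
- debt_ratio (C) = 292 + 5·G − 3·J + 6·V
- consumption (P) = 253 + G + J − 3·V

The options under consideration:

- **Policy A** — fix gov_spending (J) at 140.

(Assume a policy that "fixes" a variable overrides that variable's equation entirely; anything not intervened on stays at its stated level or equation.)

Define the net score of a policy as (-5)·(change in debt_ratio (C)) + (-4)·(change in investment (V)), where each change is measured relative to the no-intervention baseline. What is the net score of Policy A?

9417

Baseline:
  G = 43
  J = 97
  V = 81 − 3·43 − 6·97 = -630
  C = 292 + 5·43 − 3·97 + 6·(-630) = -3564
Policy A (J := 140):
  G = 43
  J = 140
  V = 81 − 3·43 − 6·140 = -888
  C = 292 + 5·43 − 3·140 + 6·(-888) = -5241
ΔC = -5241 − (-3564) = -1677; ΔV = -888 − (-630) = -258
Score = (-5)·(-1677) + (-4)·(-258) = 9417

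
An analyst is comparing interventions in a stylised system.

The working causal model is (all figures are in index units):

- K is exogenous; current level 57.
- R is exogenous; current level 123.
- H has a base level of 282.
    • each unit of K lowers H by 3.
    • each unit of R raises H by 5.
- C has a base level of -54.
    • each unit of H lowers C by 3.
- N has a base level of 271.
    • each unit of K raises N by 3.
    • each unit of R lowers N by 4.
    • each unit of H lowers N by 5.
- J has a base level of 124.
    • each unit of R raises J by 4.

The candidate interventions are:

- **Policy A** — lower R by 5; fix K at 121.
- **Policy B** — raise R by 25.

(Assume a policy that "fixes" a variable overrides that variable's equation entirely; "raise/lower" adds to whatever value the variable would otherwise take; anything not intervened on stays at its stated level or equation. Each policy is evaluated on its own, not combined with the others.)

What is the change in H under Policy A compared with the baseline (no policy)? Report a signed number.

-217

Baseline:
  K = 57
  R = 123
  H = 282 − 3·57 + 5·123 = 726
Policy A (R − 5, K := 121):
  K = 121
  R = 123 − 5 = 118
  H = 282 − 3·121 + 5·118 = 509
Change in H: 509 − 726 = -217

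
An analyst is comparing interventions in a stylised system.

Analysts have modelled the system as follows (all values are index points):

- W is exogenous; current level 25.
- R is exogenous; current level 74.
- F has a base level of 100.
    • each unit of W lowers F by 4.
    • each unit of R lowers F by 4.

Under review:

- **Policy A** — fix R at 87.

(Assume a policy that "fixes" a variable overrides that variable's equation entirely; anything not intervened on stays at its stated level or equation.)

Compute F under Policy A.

-348

Policy A (R := 87):
  W = 25
  R = 87
  F = 100 − 4·25 − 4·87 = -348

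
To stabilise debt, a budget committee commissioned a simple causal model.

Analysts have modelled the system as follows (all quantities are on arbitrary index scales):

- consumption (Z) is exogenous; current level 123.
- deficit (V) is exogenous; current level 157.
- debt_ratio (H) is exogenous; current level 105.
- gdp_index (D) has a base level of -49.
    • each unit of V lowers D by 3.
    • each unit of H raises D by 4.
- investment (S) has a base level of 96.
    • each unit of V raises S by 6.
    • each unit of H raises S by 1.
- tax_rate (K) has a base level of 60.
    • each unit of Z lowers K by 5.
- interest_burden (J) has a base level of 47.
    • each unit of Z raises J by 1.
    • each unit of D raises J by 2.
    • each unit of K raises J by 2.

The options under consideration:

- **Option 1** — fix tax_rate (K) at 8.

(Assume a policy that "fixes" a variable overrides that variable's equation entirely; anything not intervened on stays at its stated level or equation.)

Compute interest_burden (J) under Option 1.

-14

Option 1 (K := 8):
  Z = 123
  V = 157
  H = 105
  D = -49 − 3·157 + 4·105 = -100
  K = 8
  J = 47 + 123 + 2·(-100) + 2·8 = -14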